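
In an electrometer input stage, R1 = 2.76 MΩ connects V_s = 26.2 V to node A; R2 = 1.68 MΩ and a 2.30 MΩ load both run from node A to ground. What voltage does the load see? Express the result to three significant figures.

R2 ‖ R_L = (1.68 × 2.30)/(1.68 + 2.30) = 0.9709 MΩ.
Now apply the divider: V_out = 26.2 × 0.2602 = 6.818 V.
(Unloaded it would be 9.91 V; the load pulls it down.)

V_out ≈ 6.82 V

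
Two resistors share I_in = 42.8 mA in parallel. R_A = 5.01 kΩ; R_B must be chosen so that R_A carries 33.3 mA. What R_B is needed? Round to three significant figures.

R_B ≈ 17.6 kΩ

The fraction through R_A equals R_B/(R_A+R_B).
With f = 0.7780, R_B = R_A · f/(1−f) = 5.01 × 3.505 = 17.56 kΩ.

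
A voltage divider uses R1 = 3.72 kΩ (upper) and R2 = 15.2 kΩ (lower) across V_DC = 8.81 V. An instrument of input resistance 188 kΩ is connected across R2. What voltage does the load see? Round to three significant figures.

The load sits in parallel with R2, giving an effective lower resistance R2' = R2·R_L/(R2+R_L) = 14.06 kΩ.
Then V_out = V_DC · R2'/(R1 + R2') = 8.81 × 14.06/17.78 = 6.967 V.

V_out ≈ 6.97 V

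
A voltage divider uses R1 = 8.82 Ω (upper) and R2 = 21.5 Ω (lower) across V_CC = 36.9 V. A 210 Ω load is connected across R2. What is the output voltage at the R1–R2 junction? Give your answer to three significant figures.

V_out ≈ 25.4 V

R2 ‖ R_L = (21.5 × 210)/(21.5 + 210) = 19.50 Ω.
Voltage divider with the loaded lower leg: V_out = 36.9 × 19.50/(8.82 + 19.50) = 36.9 × 0.6886 = 25.41 V.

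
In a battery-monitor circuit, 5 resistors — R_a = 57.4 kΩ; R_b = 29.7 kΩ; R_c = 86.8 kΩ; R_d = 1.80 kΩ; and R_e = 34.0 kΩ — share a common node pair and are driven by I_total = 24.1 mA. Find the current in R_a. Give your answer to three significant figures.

ΣG = 1/57.4 + 1/29.7 + 1/86.8 + 1/1.80 + 1/34.0 = 0.6476.
R_a takes the fraction G_k/ΣG = 0.01742/0.6476 = 0.02690, so I = 24.1 × 0.02690 = 0.6484 mA.

I ≈ 0.648 mA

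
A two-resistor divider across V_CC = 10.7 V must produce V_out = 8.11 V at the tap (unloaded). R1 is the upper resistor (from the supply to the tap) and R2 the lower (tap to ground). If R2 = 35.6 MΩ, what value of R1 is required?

The divider ratio is R2/(R1+R2) = 8.11/10.7 = 0.7579.
So R1 = R2 · (V_CC/V_out − 1) = 35.6 × (10.7/8.11 − 1) = 35.6 × 0.3194 = 11.37 MΩ.

R1 ≈ 11.4 MΩ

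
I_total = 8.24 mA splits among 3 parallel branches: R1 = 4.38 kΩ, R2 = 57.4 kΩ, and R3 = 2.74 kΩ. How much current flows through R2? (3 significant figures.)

Total conductance ΣG = 1/4.38 + 1/57.4 + 1/2.74 = 0.6107 (units of 1/kΩ).
R2 takes the fraction G_k/ΣG = 0.01742/0.6107 = 0.02853, so I = 8.24 × 0.02853 = 0.2351 mA.

I ≈ 0.235 mA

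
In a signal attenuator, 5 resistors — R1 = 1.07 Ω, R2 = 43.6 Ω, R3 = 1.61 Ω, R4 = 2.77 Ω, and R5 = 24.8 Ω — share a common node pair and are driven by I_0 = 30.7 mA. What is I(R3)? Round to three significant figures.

I ≈ 9.63 mA

ΣG = 1/1.07 + 1/43.6 + 1/1.61 + 1/2.77 + 1/24.8 = 1.980.
R3 takes the fraction G_k/ΣG = 0.6211/1.980 = 0.3137, so I = 30.7 × 0.3137 = 9.631 mA.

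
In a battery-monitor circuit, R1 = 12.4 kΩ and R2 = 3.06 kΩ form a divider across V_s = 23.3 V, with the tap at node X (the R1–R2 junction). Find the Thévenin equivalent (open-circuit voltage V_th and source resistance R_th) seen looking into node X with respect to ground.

V_th is the unloaded tap voltage: V_s · R2/(R1+R2) = 23.3 × 0.1979 = 4.612 V.
Zeroing V_s shorts the top of R1 to ground, so R_th = R1 ‖ R2 = 2.454 kΩ.

V_th ≈ 4.61 V, R_th ≈ 2.45 kΩ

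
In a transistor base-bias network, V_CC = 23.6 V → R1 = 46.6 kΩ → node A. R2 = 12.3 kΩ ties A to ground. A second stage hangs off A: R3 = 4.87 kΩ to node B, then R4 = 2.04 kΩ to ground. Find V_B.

Node A sees R2 in parallel with the series input of stage 2, R3 + R4 = 6.910 kΩ.
Effective lower resistance at A: R2 ‖ 6.910 = 4.424 kΩ.
First divider: V_A = V_CC · 4.424/(46.6 + 4.424) = 2.046 V.
Then the unloaded second divider: V_B = V_A × R4/(R3+R4) = 2.046 × 0.2952 = 0.6041 V.

V_B ≈ 0.604 V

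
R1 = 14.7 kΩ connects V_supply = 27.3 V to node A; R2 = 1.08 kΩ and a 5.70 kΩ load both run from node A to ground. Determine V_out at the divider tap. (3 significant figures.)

V_out ≈ 1.59 V

First combine the lower leg with the load: R2 ‖ R_L = 0.9080 kΩ.
Then V_out = V_supply · R2'/(R1 + R2') = 27.3 × 0.9080/15.61 = 1.588 V.
(Unloaded it would be 1.87 V; the load pulls it down.)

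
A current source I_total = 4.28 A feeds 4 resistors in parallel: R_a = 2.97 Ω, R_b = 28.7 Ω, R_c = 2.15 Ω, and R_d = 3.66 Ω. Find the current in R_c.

I ≈ 1.79 A

Conductances: ΣG = 1/2.97 + 1/28.7 + 1/2.15 + 1/3.66 = 1.110 (1/Ω).
Current divider: I(R_c) = I_total · G_k/ΣG = 4.28 × (0.4651/1.110) = 4.28 × 0.4191 = 1.794 A.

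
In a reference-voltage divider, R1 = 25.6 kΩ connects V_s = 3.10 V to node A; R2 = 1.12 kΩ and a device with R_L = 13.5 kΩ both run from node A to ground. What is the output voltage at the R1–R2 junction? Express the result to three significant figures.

V_out ≈ 0.120 V

First combine the lower leg with the load: R2 ‖ R_L = 1.034 kΩ.
Voltage divider with the loaded lower leg: V_out = 3.10 × 1.034/(25.6 + 1.034) = 3.10 × 0.03883 = 0.1204 V.
(Unloaded it would be 0.130 V; the load pulls it down.)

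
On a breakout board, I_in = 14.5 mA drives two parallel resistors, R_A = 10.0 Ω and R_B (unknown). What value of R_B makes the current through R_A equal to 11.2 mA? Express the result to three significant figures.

R_B ≈ 33.9 Ω

Two-branch current divider: I_A = I_in · R_B/(R_A + R_B).
With f = 0.7724, R_B = R_A · f/(1−f) = 10.0 × 3.394 = 33.94 Ω.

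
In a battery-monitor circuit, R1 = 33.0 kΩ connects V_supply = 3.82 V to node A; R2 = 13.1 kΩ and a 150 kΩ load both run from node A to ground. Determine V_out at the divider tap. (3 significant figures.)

V_out ≈ 1.02 V

The load sits in parallel with R2, giving an effective lower resistance R2' = R2·R_L/(R2+R_L) = 12.05 kΩ.
Voltage divider with the loaded lower leg: V_out = 3.82 × 12.05/(33.0 + 12.05) = 3.82 × 0.2674 = 1.022 V.
(Unloaded it would be 1.09 V; the load pulls it down.)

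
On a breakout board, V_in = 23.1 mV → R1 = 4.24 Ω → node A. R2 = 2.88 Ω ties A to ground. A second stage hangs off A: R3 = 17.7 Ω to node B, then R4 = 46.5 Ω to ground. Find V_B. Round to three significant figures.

V_B ≈ 6.59 mV

Node A sees R2 in parallel with the series input of stage 2, R3 + R4 = 64.20 Ω.
R2 ‖ (R3+R4) = 2.756 Ω.
So V_A = 23.1 × 0.3940 = 9.101 mV.
V_B = V_A × 0.7243 = 6.592 mV.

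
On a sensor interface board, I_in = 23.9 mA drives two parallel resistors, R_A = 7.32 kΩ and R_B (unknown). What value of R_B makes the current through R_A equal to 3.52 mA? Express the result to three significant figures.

R_B ≈ 1.26 kΩ

The fraction through R_A equals R_B/(R_A+R_B).
3.52/23.9 = R_B/(R_A + R_B) → R_B = R_A · (0.1473)/(1 − 0.1473) = 7.32 × 0.1727 = 1.264 kΩ.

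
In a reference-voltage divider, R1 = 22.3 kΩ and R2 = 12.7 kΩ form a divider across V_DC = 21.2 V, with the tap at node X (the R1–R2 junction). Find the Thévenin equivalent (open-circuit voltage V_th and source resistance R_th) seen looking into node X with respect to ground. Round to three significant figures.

V_th is the unloaded tap voltage: V_DC · R2/(R1+R2) = 21.2 × 0.3629 = 7.693 V.
With V_DC suppressed (replaced by a short), R_th = R1 ‖ R2 = (22.30 × 12.7)/(22.30 + 12.7) = 8.092 kΩ.

V_th ≈ 7.69 V, R_th ≈ 8.09 kΩ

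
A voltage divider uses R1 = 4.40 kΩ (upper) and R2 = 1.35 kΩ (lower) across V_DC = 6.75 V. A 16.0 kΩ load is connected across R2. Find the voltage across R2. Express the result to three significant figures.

V_out ≈ 1.49 V

First combine the lower leg with the load: R2 ‖ R_L = 1.245 kΩ.
Voltage divider with the loaded lower leg: V_out = 6.75 × 1.245/(4.40 + 1.245) = 6.75 × 0.2205 = 1.489 V.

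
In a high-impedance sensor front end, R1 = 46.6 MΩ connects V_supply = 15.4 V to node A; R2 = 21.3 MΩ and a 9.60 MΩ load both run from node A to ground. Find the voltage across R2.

V_out ≈ 1.91 V

The load sits in parallel with R2, giving an effective lower resistance R2' = R2·R_L/(R2+R_L) = 6.617 MΩ.
Then V_out = V_supply · R2'/(R1 + R2') = 15.4 × 6.617/53.22 = 1.915 V.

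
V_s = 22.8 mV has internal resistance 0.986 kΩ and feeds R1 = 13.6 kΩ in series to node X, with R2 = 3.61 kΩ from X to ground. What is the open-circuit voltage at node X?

V_th ≈ 4.52 mV

R1' = 0.986 + 13.6 = 14.59 kΩ (source resistance + R1).
With X open, the divider is unloaded: V_th = 22.8 × 3.61/18.20 = 4.523 mV.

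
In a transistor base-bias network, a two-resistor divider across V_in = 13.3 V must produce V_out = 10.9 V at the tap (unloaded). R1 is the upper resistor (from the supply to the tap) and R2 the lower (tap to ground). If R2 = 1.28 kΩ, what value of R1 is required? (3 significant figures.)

The divider ratio is R2/(R1+R2) = 10.9/13.3 = 0.8195.
So R1 = R2 · (V_in/V_out − 1) = 1.28 × (13.3/10.9 − 1) = 1.28 × 0.2202 = 0.2818 kΩ.

R1 ≈ 0.282 kΩ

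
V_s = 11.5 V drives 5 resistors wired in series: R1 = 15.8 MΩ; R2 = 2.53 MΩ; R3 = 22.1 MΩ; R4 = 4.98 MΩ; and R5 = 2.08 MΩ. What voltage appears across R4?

Series total: ΣR = 15.8 + 2.53 + 22.1 + 4.98 + 2.08 = 47.49 MΩ.
By the voltage-divider rule, V = 11.5 × 4.980/47.49 = 1.206 V.

V ≈ 1.21 V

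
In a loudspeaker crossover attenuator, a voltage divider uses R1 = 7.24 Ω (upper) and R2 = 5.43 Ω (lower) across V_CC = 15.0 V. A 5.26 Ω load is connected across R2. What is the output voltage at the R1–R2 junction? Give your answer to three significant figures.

The load sits in parallel with R2, giving an effective lower resistance R2' = R2·R_L/(R2+R_L) = 2.672 Ω.
Now apply the divider: V_out = 15.0 × 0.2696 = 4.043 V.

V_out ≈ 4.04 V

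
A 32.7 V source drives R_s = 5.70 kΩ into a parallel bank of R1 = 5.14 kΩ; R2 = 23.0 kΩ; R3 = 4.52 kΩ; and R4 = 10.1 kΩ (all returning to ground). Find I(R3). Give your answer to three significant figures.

Equivalent of the parallel group: R_p = 1.791 kΩ.
V_A by voltage divider: V_A = 32.7 × 1.791/(5.70 + 1.791) = 7.819 V.
I(R3) = V_A / R3 = 7.819/4.52 = 1.730 mA.

I ≈ 1.73 mA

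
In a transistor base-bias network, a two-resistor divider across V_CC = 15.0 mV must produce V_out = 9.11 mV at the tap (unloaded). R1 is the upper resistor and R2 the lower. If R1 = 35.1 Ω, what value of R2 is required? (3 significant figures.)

R2 ≈ 54.3 Ω

V_out/V_CC = R2/(R1+R2) = 0.6073.
Rearranging, R2 = R1·k/(1−k) = 35.1 × 1.547 = 54.29 Ω.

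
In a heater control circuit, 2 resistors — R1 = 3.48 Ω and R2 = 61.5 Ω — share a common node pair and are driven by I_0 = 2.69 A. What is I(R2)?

Two-branch current divider: I_k = I_0 · R_other/(R_1 + R_2).
I(R2) = 2.69 × 3.48/(3.48 + 61.5) = 2.69 × 0.05355 = 0.1441 A.

I ≈ 0.144 A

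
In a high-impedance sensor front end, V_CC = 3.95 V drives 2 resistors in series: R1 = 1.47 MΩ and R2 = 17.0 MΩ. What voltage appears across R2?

Total series resistance ΣR = 1.47 + 17.0 = 18.47 MΩ.
By the voltage-divider rule, V = 3.95 × 17.00/18.47 = 3.636 V.

V ≈ 3.64 V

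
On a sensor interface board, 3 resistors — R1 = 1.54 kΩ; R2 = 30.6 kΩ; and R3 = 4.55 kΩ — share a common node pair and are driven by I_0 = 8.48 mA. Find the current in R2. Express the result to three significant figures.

Conductances: ΣG = 1/1.54 + 1/30.6 + 1/4.55 = 0.9018 (1/kΩ).
Current divider: I(R2) = I_0 · G_k/ΣG = 8.48 × (0.03268/0.9018) = 8.48 × 0.03624 = 0.3073 mA.

I ≈ 0.307 mA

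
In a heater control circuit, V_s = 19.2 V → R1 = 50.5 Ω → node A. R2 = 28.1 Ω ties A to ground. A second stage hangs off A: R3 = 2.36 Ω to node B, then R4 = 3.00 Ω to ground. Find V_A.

V_A ≈ 1.57 V

Node A sees R2 in parallel with the series input of stage 2, R3 + R4 = 5.360 Ω.
R2 ‖ (R3+R4) = 4.501 Ω.
V_A = 19.2 × 4.501/(50.5 + 4.501) = 1.571 V.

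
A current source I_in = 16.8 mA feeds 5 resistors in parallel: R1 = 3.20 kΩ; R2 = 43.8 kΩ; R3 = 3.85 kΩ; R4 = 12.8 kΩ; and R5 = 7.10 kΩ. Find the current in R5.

ΣG = 1/3.20 + 1/43.8 + 1/3.85 + 1/12.8 + 1/7.10 = 0.8140.
Current divider: I(R5) = I_in · G_k/ΣG = 16.8 × (0.1408/0.8140) = 16.8 × 0.1730 = 2.907 mA.

I ≈ 2.91 mA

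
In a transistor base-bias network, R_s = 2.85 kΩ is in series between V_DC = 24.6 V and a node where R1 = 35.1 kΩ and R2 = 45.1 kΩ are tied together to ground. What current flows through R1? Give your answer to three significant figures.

I ≈ 0.612 mA

Equivalent of the parallel group: R_p = 19.74 kΩ.
Node voltage V_A = V_DC · R_p/(R_s + R_p) = 24.6 × 0.8738 = 21.50 V.
I(R1) = V_A / R1 = 21.50/35.1 = 0.6124 mA.
(Equivalently: I_total = 1.089 mA, then current-divider fraction G_k/ΣG = 0.5623.)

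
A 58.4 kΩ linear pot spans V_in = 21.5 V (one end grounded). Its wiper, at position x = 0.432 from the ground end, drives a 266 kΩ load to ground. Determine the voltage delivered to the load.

Lower segment x·R_p = 25.23 kΩ; upper segment (1−x)·R_p = 33.17 kΩ.
Lower segment in parallel with the load: 25.23 ‖ 266 = 23.04 kΩ.
V_out = 21.5 × 23.04/(33.17 + 23.04) = 8.813 V.

V_out ≈ 8.81 V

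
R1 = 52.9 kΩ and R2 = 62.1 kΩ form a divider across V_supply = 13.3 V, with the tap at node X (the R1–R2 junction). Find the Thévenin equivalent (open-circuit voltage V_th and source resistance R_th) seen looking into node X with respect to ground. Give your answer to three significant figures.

V_th is the unloaded tap voltage: V_supply · R2/(R1+R2) = 13.3 × 0.5400 = 7.182 V.
With V_supply suppressed (replaced by a short), R_th = R1 ‖ R2 = (52.90 × 62.1)/(52.90 + 62.1) = 28.57 kΩ.

V_th ≈ 7.18 V, R_th ≈ 28.6 kΩ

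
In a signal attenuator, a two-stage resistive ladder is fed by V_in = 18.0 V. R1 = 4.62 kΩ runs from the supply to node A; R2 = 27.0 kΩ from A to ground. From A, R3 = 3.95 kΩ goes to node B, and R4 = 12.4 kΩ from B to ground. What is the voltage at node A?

Node A sees R2 in parallel with the series input of stage 2, R3 + R4 = 16.35 kΩ.
R2 ‖ (R3+R4) = 10.18 kΩ.
So V_A = 18.0 × 0.6879 = 12.38 V.

V_A ≈ 12.4 V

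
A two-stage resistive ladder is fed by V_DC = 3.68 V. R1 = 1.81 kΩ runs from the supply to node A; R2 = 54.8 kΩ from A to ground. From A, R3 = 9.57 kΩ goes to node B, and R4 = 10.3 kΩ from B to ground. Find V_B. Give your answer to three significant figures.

Node A sees R2 in parallel with the series input of stage 2, R3 + R4 = 19.87 kΩ.
Effective lower resistance at A: R2 ‖ 19.87 = 14.58 kΩ.
V_A = 3.68 × 14.58/(1.81 + 14.58) = 3.274 V.
V_B = V_A × 0.5184 = 1.697 V.

V_B ≈ 1.70 V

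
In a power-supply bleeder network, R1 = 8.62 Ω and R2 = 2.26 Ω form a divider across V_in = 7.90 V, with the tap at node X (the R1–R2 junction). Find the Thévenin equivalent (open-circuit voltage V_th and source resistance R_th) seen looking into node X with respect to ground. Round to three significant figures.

Open-circuit (no load on X): V_th = V_in · R2/(R1 + R2) = 7.90 × 2.26/(8.620 + 2.26) = 1.641 V.
Zeroing V_in shorts the top of R1 to ground, so R_th = R1 ‖ R2 = 1.791 Ω.

V_th ≈ 1.64 V, R_th ≈ 1.79 Ω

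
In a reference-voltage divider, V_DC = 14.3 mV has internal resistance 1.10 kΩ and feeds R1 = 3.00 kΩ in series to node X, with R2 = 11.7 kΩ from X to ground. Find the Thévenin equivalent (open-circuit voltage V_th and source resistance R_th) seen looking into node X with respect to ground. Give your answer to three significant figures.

V_th ≈ 10.6 mV, R_th ≈ 3.04 kΩ

R1' = 1.10 + 3.00 = 4.100 kΩ (source resistance + R1).
With X open, the divider is unloaded: V_th = 14.3 × 11.7/15.80 = 10.59 mV.
Zeroing V_DC shorts the top of R1' to ground, so R_th = R1' ‖ R2 = 3.036 kΩ.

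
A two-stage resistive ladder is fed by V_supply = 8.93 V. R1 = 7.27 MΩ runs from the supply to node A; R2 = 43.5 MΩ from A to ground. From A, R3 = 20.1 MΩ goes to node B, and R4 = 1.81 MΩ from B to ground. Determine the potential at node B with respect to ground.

Node A sees R2 in parallel with the series input of stage 2, R3 + R4 = 21.91 MΩ.
Effective lower resistance at A: R2 ‖ 21.91 = 14.57 MΩ.
So V_A = 8.93 × 0.6671 = 5.958 V.
Then the unloaded second divider: V_B = V_A × R4/(R3+R4) = 5.958 × 0.08261 = 0.4922 V.

V_B ≈ 0.492 V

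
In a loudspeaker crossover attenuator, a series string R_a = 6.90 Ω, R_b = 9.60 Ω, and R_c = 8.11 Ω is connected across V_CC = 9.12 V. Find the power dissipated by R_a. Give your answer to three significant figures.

Series current I = V_CC/ΣR = 9.12/24.61 = 0.3706 A.
V(R_a) = I·R = 2.557 V; P = V·I = 2.557 × 0.3706 = 0.9476 W.

P ≈ 0.948 W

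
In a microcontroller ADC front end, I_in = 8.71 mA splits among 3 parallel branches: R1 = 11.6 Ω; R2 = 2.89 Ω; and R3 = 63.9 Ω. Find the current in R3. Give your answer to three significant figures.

I ≈ 0.304 mA

Conductances: ΣG = 1/11.6 + 1/2.89 + 1/63.9 = 0.4479 (1/Ω).
R3 takes the fraction G_k/ΣG = 0.01565/0.4479 = 0.03494, so I = 8.71 × 0.03494 = 0.3043 mA.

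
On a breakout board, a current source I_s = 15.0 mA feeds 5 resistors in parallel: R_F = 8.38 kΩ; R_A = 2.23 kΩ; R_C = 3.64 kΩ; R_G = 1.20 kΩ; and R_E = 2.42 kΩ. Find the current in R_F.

Total conductance ΣG = 1/8.38 + 1/2.23 + 1/3.64 + 1/1.20 + 1/2.42 = 2.089 (units of 1/kΩ).
Current divider: I(R_F) = I_s · G_k/ΣG = 15.0 × (0.1193/2.089) = 15.0 × 0.05712 = 0.8568 mA.

I ≈ 0.857 mA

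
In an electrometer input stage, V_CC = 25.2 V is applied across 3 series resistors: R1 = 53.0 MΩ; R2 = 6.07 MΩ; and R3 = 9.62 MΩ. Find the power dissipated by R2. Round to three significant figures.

P ≈ 0.817 µW

The common current is I = 25.2/68.69 = 0.3669 µA.
P(R2) = I²·R2 = (0.3669)² × 6.07 = 0.8170 µW.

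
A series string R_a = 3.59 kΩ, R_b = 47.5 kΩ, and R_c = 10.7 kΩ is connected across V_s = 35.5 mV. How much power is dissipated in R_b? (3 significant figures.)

Series current I = V_s/ΣR = 35.5/61.79 = 0.5745 µA.
V(R_b) = I·R = 27.29 mV; P = V·I = 27.29 × 0.5745 = 15.68 nW.

P ≈ 15.7 nW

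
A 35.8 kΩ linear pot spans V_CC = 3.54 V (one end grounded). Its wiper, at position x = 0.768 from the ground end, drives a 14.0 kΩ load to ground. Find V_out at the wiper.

V_out ≈ 1.87 V

The pot divides into 8.306 kΩ above the wiper and 27.49 kΩ below.
R_L loads the lower segment: effective lower R = 9.276 kΩ.
Then V_out = V_CC · 9.276/(8.306 + 9.276) = 1.868 V.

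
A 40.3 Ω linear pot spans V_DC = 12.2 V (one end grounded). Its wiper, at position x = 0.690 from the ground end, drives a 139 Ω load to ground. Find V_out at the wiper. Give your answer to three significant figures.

The pot divides into 12.49 Ω above the wiper and 27.81 Ω below.
(x·R_p) ‖ R_L = 23.17 Ω.
Loaded-divider output: V_out = 12.2 × 0.6497 = 7.926 V.
(Unloaded: V_out = x·V_DC = 8.42 V.)

V_out ≈ 7.93 V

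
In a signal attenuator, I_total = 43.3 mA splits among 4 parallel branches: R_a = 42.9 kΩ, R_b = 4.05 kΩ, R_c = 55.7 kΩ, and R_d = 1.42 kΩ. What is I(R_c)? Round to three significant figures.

I ≈ 0.783 mA

Conductances: ΣG = 1/42.9 + 1/4.05 + 1/55.7 + 1/1.42 = 0.9924 (1/kΩ).
R_c takes the fraction G_k/ΣG = 0.01795/0.9924 = 0.01809, so I = 43.3 × 0.01809 = 0.7833 mA.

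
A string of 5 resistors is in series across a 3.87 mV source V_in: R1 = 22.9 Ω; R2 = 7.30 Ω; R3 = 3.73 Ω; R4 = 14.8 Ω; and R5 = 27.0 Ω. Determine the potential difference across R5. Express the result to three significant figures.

Series total: ΣR = 22.9 + 7.30 + 3.73 + 14.8 + 27.0 = 75.73 Ω.
By the voltage-divider rule, V = 3.87 × 27.00/75.73 = 1.380 mV.

V ≈ 1.38 mV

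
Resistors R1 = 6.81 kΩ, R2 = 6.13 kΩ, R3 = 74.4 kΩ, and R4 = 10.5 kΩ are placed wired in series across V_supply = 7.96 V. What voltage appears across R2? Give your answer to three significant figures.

V ≈ 0.499 V

ΣR = 6.81 + 6.13 + 74.4 + 10.5 = 97.84 kΩ.
By the voltage-divider rule, V = 7.96 × 6.130/97.84 = 0.4987 V.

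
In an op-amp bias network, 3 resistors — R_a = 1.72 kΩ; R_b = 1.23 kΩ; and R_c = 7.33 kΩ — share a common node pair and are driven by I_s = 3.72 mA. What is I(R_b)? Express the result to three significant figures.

I ≈ 1.98 mA

ΣG = 1/1.72 + 1/1.23 + 1/7.33 = 1.531.
By the current-divider rule, I = I_s · G_k/ΣG = 3.72 × 0.5311 = 1.976 mA.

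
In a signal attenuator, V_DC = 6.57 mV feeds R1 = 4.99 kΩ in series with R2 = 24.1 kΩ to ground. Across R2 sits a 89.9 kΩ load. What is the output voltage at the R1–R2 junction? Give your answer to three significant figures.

First combine the lower leg with the load: R2 ‖ R_L = 19.01 kΩ.
Then V_out = V_DC · R2'/(R1 + R2') = 6.57 × 19.01/24.00 = 5.204 mV.

V_out ≈ 5.20 mV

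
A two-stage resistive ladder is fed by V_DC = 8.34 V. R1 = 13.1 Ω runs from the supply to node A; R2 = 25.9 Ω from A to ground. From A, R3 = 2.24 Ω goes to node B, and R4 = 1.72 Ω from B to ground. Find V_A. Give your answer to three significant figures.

The second stage (R3 + R4 = 3.960 Ω) loads node A in parallel with R2.
Effective lower resistance at A: R2 ‖ 3.960 = 3.435 Ω.
V_A = 8.34 × 3.435/(13.1 + 3.435) = 1.732 V.

V_A ≈ 1.73 V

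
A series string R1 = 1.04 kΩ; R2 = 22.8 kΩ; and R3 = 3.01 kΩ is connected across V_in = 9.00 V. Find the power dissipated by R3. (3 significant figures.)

Series current I = V_in/ΣR = 9.00/26.85 = 0.3352 mA.
P = I²R = 0.1124 × 3.01 = 0.3382 mW.

P ≈ 0.338 mW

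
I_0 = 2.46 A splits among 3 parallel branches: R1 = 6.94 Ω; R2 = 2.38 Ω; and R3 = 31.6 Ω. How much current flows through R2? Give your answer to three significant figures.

Total conductance ΣG = 1/6.94 + 1/2.38 + 1/31.6 = 0.5959 (units of 1/Ω).
By the current-divider rule, I = I_0 · G_k/ΣG = 2.46 × 0.7051 = 1.735 A.

I ≈ 1.73 A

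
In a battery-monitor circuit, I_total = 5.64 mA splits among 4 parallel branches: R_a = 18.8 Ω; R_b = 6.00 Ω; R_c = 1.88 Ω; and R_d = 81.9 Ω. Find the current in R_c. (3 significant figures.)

Conductances: ΣG = 1/18.8 + 1/6.00 + 1/1.88 + 1/81.9 = 0.7640 (1/Ω).
R_c takes the fraction G_k/ΣG = 0.5319/0.7640 = 0.6962, so I = 5.64 × 0.6962 = 3.927 mA.

I ≈ 3.93 mA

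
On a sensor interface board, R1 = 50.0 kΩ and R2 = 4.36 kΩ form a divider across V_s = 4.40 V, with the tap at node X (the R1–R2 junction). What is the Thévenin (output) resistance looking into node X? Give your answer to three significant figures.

Zeroing V_s shorts the top of R1 to ground, so R_th = R1 ‖ R2 = 4.010 kΩ.

R_th ≈ 4.01 kΩ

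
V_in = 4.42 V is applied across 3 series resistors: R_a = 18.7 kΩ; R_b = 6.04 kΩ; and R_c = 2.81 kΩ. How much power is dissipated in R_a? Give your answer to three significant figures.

P ≈ 0.481 mW

The common current is I = 4.42/27.55 = 0.1604 mA.
P(R_a) = I²·R_a = (0.1604)² × 18.7 = 0.4813 mW.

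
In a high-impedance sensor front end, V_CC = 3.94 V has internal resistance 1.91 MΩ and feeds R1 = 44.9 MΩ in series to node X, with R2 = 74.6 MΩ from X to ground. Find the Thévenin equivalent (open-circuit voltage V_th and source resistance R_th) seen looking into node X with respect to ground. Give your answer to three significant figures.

V_th ≈ 2.42 V, R_th ≈ 28.8 MΩ

R1' = 1.91 + 44.9 = 46.81 MΩ (source resistance + R1).
With X open, the divider is unloaded: V_th = 3.94 × 74.6/121.4 = 2.421 V.
Looking into X with the source shorted: R_th = R1'·R2/(R1'+R2) = 46.81 × 74.6/121.4 = 28.76 MΩ.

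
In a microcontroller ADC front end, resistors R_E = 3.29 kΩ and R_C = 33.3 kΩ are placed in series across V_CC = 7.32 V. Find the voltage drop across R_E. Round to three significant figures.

Total series resistance ΣR = 3.29 + 33.3 = 36.59 kΩ.
By the voltage-divider rule, V = 7.32 × 3.290/36.59 = 0.6582 V.

V ≈ 0.658 V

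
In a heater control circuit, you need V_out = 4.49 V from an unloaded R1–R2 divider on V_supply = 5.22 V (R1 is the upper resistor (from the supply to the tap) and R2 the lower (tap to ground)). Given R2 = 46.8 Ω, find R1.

R1 ≈ 7.61 Ω

V_out/V_supply = R2/(R1+R2) = 0.8602.
Rearranging, R1 = R2·(1−k)/k = 46.8 × 0.1626 = 7.609 Ω.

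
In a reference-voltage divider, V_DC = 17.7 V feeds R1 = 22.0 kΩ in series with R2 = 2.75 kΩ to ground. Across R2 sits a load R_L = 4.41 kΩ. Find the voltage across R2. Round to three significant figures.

The load sits in parallel with R2, giving an effective lower resistance R2' = R2·R_L/(R2+R_L) = 1.694 kΩ.
Voltage divider with the loaded lower leg: V_out = 17.7 × 1.694/(22.0 + 1.694) = 17.7 × 0.07149 = 1.265 V.
(Unloaded it would be 1.97 V; the load pulls it down.)

V_out ≈ 1.27 V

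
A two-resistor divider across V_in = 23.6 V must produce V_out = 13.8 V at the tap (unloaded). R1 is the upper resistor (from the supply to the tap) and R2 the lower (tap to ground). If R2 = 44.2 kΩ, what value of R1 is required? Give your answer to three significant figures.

V_out/V_in = R2/(R1+R2) = 0.5847.
Rearranging, R1 = R2·(1−k)/k = 44.2 × 0.7101 = 31.39 kΩ.

R1 ≈ 31.4 kΩ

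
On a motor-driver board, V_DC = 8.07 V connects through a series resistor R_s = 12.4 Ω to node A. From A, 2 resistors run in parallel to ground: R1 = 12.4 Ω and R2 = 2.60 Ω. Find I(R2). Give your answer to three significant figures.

I ≈ 0.459 A

Combine the parallel branches: R_p = (1/12.4 + 1/2.60)⁻¹ = 2.149 Ω.
Node voltage V_A = V_DC · R_p/(R_s + R_p) = 8.07 × 0.1477 = 1.192 V.
Branch current I = V_A/R2 = 1.192/2.60 = 0.4585 A.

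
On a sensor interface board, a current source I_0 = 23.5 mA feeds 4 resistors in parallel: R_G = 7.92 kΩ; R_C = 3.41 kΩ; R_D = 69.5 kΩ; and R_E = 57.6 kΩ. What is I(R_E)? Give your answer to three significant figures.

Total conductance ΣG = 1/7.92 + 1/3.41 + 1/69.5 + 1/57.6 = 0.4513 (units of 1/kΩ).
Current divider: I(R_E) = I_0 · G_k/ΣG = 23.5 × (0.01736/0.4513) = 23.5 × 0.03847 = 0.9041 mA.

I ≈ 0.904 mA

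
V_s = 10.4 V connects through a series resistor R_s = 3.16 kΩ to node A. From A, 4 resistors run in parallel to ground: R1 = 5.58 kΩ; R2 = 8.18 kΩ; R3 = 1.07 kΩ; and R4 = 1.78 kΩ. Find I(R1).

Combine the parallel branches: R_p = (1/5.58 + 1/8.18 + 1/1.07 + 1/1.78)⁻¹ = 0.5562 kΩ.
V_A by voltage divider: V_A = 10.4 × 0.5562/(3.16 + 0.5562) = 1.557 V.
Branch current I = V_A/R1 = 1.557/5.58 = 0.2790 mA.

I ≈ 0.279 mA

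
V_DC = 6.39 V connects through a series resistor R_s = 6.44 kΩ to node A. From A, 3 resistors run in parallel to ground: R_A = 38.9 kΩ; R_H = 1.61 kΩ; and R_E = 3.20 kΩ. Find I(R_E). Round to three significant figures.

Equivalent of the parallel group: R_p = 1.042 kΩ.
Node voltage V_A = V_DC · R_p/(R_s + R_p) = 6.39 × 0.1393 = 0.8902 V.
I(R_E) = V_A / R_E = 0.8902/3.20 = 0.2782 mA.
(Equivalently: I_total = 0.8540 mA, then current-divider fraction G_k/ΣG = 0.3257.)

I ≈ 0.278 mA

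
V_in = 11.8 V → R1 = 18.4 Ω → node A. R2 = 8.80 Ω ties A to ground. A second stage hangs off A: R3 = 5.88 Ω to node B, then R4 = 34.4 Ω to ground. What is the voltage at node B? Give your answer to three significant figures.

Node A sees R2 in parallel with the series input of stage 2, R3 + R4 = 40.28 Ω.
R2 ‖ (R3+R4) = 7.222 Ω.
First divider: V_A = V_in · 7.222/(18.4 + 7.222) = 3.326 V.
Stage 2 is unloaded, so V_B = V_A · R4/(R3+R4) = 3.326 × 34.4/40.28 = 2.841 V.

V_B ≈ 2.84 V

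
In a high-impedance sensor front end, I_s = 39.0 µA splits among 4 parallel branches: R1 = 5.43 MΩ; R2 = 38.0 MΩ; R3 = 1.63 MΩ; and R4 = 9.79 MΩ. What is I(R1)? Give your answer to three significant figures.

Conductances: ΣG = 1/5.43 + 1/38.0 + 1/1.63 + 1/9.79 = 0.9261 (1/MΩ).
R1 takes the fraction G_k/ΣG = 0.1842/0.9261 = 0.1989, so I = 39.0 × 0.1989 = 7.755 µA.

I ≈ 7.76 µA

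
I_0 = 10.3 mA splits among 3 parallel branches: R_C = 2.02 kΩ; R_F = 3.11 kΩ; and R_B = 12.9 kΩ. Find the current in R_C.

ΣG = 1/2.02 + 1/3.11 + 1/12.9 = 0.8941.
Current divider: I(R_C) = I_0 · G_k/ΣG = 10.3 × (0.4950/0.8941) = 10.3 × 0.5537 = 5.703 mA.

I ≈ 5.70 mA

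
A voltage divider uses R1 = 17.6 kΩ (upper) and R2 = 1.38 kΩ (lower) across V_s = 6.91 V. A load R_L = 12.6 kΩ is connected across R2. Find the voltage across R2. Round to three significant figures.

First combine the lower leg with the load: R2 ‖ R_L = 1.244 kΩ.
Now apply the divider: V_out = 6.91 × 0.06600 = 0.4561 V.

V_out ≈ 0.456 V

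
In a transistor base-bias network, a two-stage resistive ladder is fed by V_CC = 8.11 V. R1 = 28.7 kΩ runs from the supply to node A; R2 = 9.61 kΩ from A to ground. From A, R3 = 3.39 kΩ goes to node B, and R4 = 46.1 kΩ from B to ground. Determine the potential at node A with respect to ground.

V_A ≈ 1.78 V

The second stage (R3 + R4 = 49.49 kΩ) loads node A in parallel with R2.
Effective lower resistance at A: R2 ‖ 49.49 = 8.047 kΩ.
So V_A = 8.11 × 0.2190 = 1.776 V.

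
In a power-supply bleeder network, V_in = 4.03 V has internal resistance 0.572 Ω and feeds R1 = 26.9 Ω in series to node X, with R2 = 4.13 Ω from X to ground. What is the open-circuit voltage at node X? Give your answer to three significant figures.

V_th ≈ 0.527 V

R1' = 0.572 + 26.9 = 27.47 Ω (source resistance + R1).
V_th is the unloaded tap voltage: V_in · R2/(R1'+R2) = 4.03 × 0.1307 = 0.5267 V.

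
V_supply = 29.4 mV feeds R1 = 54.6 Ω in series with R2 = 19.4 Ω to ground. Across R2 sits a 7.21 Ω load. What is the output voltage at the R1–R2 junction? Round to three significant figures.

First combine the lower leg with the load: R2 ‖ R_L = 5.256 Ω.
Now apply the divider: V_out = 29.4 × 0.08782 = 2.582 mV.
(Unloaded it would be 7.71 mV; the load pulls it down.)

V_out ≈ 2.58 mV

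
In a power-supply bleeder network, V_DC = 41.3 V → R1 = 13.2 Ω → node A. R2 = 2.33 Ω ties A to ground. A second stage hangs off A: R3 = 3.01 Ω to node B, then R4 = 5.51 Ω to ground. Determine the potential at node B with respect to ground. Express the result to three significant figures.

V_B ≈ 3.25 V

Looking into the second stage from A: R3 + R4 = 8.520 Ω appears in parallel with R2.
Effective lower resistance at A: R2 ‖ 8.520 = 1.830 Ω.
So V_A = 41.3 × 0.1217 = 5.028 V.
Stage 2 is unloaded, so V_B = V_A · R4/(R3+R4) = 5.028 × 5.51/8.520 = 3.251 V.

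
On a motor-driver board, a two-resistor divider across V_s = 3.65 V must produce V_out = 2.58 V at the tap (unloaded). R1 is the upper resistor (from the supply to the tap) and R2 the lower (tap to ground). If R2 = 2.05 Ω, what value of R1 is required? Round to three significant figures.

R1 ≈ 0.850 Ω

Required fraction k = V_out/V_s = 0.7068.
Rearranging, R1 = R2·(1−k)/k = 2.05 × 0.4147 = 0.8502 Ω.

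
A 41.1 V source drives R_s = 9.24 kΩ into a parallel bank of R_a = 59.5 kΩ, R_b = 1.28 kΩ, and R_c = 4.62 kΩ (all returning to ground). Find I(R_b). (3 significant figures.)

Combine the parallel branches: R_p = (1/59.5 + 1/1.28 + 1/4.62)⁻¹ = 0.9857 kΩ.
V_A by voltage divider: V_A = 41.1 × 0.9857/(9.24 + 0.9857) = 3.962 V.
Branch current I = V_A/R_b = 3.962/1.28 = 3.095 mA.

I ≈ 3.10 mA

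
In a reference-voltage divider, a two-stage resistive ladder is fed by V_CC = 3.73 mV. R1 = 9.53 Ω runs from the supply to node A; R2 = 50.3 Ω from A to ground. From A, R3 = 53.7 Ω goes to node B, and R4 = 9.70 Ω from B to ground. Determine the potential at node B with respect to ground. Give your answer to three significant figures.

The second stage (R3 + R4 = 63.40 Ω) loads node A in parallel with R2.
Effective lower resistance at A: R2 ‖ 63.40 = 28.05 Ω.
First divider: V_A = V_CC · 28.05/(9.53 + 28.05) = 2.784 mV.
V_B = V_A × 0.1530 = 0.4259 mV.

V_B ≈ 0.426 mV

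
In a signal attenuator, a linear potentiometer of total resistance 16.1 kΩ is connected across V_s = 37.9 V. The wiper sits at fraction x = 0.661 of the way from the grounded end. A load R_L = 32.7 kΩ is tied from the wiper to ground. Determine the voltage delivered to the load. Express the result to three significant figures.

Lower segment x·R_p = 10.64 kΩ; upper segment (1−x)·R_p = 5.458 kΩ.
Lower segment in parallel with the load: 10.64 ‖ 32.7 = 8.029 kΩ.
V_out = 37.9 × 8.029/(5.458 + 8.029) = 22.56 V.
(Unloaded: V_out = x·V_s = 25.1 V.)

V_out ≈ 22.6 V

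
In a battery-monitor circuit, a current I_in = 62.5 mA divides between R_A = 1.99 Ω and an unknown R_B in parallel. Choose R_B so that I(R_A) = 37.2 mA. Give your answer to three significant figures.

Two-branch current divider: I_A = I_in · R_B/(R_A + R_B).
With f = 0.5952, R_B = R_A · f/(1−f) = 1.99 × 1.470 = 2.926 Ω.

R_B ≈ 2.93 Ω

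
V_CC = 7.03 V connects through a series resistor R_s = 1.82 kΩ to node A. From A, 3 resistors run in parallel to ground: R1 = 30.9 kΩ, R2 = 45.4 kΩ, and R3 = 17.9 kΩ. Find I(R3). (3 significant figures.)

Combine the parallel branches: R_p = (1/30.9 + 1/45.4 + 1/17.9)⁻¹ = 9.070 kΩ.
Node voltage V_A = V_CC · R_p/(R_s + R_p) = 7.03 × 0.8329 = 5.855 V.
Branch current I = V_A/R3 = 5.855/17.9 = 0.3271 mA.
(Check via current divider: I_total = 0.6456 mA; share G_k/ΣG = 0.5067 → same result.)

I ≈ 0.327 mA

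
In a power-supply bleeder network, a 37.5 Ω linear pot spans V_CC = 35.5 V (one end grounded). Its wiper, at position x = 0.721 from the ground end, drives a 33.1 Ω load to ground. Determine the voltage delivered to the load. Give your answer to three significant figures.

The pot divides into 10.46 Ω above the wiper and 27.04 Ω below.
Lower segment in parallel with the load: 27.04 ‖ 33.1 = 14.88 Ω.
V_out = 35.5 × 14.88/(10.46 + 14.88) = 20.84 V.

V_out ≈ 20.8 V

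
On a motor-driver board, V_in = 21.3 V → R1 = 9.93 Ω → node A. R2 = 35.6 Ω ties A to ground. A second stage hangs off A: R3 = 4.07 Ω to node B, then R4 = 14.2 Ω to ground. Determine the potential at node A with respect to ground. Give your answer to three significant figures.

V_A ≈ 11.7 V

Looking into the second stage from A: R3 + R4 = 18.27 Ω appears in parallel with R2.
Effective lower resistance at A: R2 ‖ 18.27 = 12.07 Ω.
So V_A = 21.3 × 0.5487 = 11.69 V.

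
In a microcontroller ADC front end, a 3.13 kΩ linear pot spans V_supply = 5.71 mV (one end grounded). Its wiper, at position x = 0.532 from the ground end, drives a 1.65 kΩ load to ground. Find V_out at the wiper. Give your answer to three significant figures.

Lower segment x·R_p = 1.665 kΩ; upper segment (1−x)·R_p = 1.465 kΩ.
Lower segment in parallel with the load: 1.665 ‖ 1.65 = 0.8288 kΩ.
Then V_out = V_supply · 0.8288/(1.465 + 0.8288) = 2.063 mV.

V_out ≈ 2.06 mV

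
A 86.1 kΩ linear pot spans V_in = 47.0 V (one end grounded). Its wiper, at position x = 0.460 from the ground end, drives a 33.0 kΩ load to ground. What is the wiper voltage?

V_out ≈ 13.1 V

Split the track: R_lower = x·R_p = 39.61 kΩ, R_upper = (1−x)·R_p = 46.49 kΩ.
R_L loads the lower segment: effective lower R = 18.00 kΩ.
Then V_out = V_in · 18.00/(46.49 + 18.00) = 13.12 V.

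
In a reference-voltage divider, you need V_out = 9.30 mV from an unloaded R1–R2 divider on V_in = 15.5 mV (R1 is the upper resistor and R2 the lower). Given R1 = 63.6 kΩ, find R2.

R2 ≈ 95.4 kΩ

The divider ratio is R2/(R1+R2) = 9.30/15.5 = 0.6000.
Rearranging, R2 = R1·k/(1−k) = 63.6 × 1.500 = 95.40 kΩ.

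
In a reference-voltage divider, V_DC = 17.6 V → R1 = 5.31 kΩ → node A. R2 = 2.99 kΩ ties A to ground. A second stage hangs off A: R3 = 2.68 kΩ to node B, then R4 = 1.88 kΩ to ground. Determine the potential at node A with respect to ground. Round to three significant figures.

V_A ≈ 4.47 V

Looking into the second stage from A: R3 + R4 = 4.560 kΩ appears in parallel with R2.
R2 ‖ (R3+R4) = 1.806 kΩ.
V_A = 17.6 × 1.806/(5.31 + 1.806) = 4.467 V.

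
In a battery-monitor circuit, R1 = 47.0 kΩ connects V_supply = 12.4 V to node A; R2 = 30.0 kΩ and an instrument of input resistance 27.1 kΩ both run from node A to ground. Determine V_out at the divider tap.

V_out ≈ 2.88 V

The load sits in parallel with R2, giving an effective lower resistance R2' = R2·R_L/(R2+R_L) = 14.24 kΩ.
Then V_out = V_supply · R2'/(R1 + R2') = 12.4 × 14.24/61.24 = 2.883 V.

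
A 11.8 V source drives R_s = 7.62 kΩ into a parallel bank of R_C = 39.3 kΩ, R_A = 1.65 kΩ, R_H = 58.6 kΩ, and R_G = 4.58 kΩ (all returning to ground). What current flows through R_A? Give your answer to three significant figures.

Equivalent of the parallel group: R_p = 1.154 kΩ.
V_A = 11.8 × 1.154/8.774 = 1.551 V.
Branch current I = V_A/R_A = 1.551/1.65 = 0.9403 mA.

I ≈ 0.940 mA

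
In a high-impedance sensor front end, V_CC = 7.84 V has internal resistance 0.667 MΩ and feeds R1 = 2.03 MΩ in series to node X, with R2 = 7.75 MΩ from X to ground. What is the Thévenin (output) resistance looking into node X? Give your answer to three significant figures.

R_th ≈ 2.00 MΩ

R1' = 0.667 + 2.03 = 2.697 MΩ (source resistance + R1).
With V_CC suppressed (replaced by a short), R_th = R1' ‖ R2 = (2.697 × 7.75)/(2.697 + 7.75) = 2.001 MΩ.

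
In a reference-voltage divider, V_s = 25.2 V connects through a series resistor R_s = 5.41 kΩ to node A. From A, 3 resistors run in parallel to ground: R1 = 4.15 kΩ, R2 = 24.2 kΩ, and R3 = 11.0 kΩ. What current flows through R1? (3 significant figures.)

Parallel bank: R_p = 1/(1/4.15 + 1/24.2 + 1/11.0) = 2.680 kΩ.
Node voltage V_A = V_s · R_p/(R_s + R_p) = 25.2 × 0.3312 = 8.347 V.
I(R1) = V_A / R1 = 8.347/4.15 = 2.011 mA.

I ≈ 2.01 mA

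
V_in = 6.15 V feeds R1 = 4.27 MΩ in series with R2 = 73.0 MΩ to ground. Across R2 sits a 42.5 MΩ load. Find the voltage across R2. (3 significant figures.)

R2 ‖ R_L = (73.0 × 42.5)/(73.0 + 42.5) = 26.86 MΩ.
Then V_out = V_in · R2'/(R1 + R2') = 6.15 × 26.86/31.13 = 5.306 V.
(Unloaded it would be 5.81 V; the load pulls it down.)

V_out ≈ 5.31 V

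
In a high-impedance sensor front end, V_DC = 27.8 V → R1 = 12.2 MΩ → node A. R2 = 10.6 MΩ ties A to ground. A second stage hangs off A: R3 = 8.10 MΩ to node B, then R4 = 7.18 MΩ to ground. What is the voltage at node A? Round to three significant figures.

V_A ≈ 9.43 V

Looking into the second stage from A: R3 + R4 = 15.28 MΩ appears in parallel with R2.
R2 ‖ (R3+R4) = 6.258 MΩ.
V_A = 27.8 × 6.258/(12.2 + 6.258) = 9.426 V.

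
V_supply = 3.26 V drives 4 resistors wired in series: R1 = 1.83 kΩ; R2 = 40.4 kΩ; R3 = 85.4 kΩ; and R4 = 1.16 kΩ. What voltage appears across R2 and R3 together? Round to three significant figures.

Series total: ΣR = 1.83 + 40.4 + 85.4 + 1.16 = 128.8 kΩ.
R_{R2..R3} = 40.4 + 85.4 = 125.8 kΩ.
By the voltage-divider rule, V = 3.26 × 125.8/128.8 = 3.184 V.

V ≈ 3.18 V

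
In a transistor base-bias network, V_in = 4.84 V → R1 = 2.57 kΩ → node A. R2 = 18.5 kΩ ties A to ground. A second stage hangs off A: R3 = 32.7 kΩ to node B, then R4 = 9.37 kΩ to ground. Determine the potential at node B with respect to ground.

V_B ≈ 0.898 V

The second stage (R3 + R4 = 42.07 kΩ) loads node A in parallel with R2.
Effective lower resistance at A: R2 ‖ 42.07 = 12.85 kΩ.
So V_A = 4.84 × 0.8333 = 4.033 V.
V_B = V_A × 0.2227 = 0.8983 V.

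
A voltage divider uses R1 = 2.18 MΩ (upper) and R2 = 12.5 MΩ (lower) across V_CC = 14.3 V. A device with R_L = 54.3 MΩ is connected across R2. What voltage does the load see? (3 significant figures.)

First combine the lower leg with the load: R2 ‖ R_L = 10.16 MΩ.
Now apply the divider: V_out = 14.3 × 0.8234 = 11.77 V.

V_out ≈ 11.8 V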